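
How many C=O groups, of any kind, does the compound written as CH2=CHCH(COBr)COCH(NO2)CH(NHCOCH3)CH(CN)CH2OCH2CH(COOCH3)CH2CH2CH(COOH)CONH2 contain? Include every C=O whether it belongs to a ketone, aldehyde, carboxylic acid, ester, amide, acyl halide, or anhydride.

6

CH(COBr): acyl halide, 1 C=O (running total 1).
CO: ketone, 1 C=O (running total 2).
CH(NHCOCH3): amide, 1 C=O (running total 3).
CH(COOCH3): ester, 1 C=O (running total 4).
CH(COOH): carboxylic acid, 1 C=O (running total 5).
CONH2: amide, 1 C=O (running total 6).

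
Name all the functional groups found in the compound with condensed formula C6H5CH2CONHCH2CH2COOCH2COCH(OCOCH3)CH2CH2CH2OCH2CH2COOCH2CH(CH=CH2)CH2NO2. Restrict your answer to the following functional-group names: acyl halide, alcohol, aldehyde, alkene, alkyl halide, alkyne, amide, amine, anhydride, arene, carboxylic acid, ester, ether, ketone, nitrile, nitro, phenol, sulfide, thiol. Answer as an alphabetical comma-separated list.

alkene, amide, arene, ester, ether, ketone, nitro

Working along the chain:
  C6H5: C6H5– phenyl ring → arene.
  CH2CONHCH2: –C(=O)–N– linkage → amide (the N is not an amine).
  CH2COOCH2: –C(=O)–O–C with C on the carbonyl side → ester.
  CO: –C(=O)– with carbon on both sides → ketone.
  CH(OCOCH3): pendant –OC(=O)CH3: an acyloxy group → ester.
  CH2OCH2: C–O–C with sp³ carbons on both sides and no adjacent C=O → ether.
  CH2COOCH2: –C(=O)–O–C with C on the carbonyl side → ester.
  CH(CH=CH2): pendant –CH=CH2: C=C double bond → alkene.
  CH2NO2: –NO2 on carbon → nitro group.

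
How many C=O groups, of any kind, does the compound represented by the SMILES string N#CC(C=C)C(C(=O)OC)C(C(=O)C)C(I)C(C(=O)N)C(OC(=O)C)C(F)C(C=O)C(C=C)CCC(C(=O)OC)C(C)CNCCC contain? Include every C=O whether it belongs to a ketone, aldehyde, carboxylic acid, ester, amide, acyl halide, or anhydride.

6

CH(COOCH3): ester, 1 C=O (running total 1).
CH(COCH3): ketone, 1 C=O (running total 2).
CH(CONH2): amide, 1 C=O (running total 3).
CH(OCOCH3): ester, 1 C=O (running total 4).
CH(CHO): aldehyde, 1 C=O (running total 5).
CH(COOCH3): ester, 1 C=O (running total 6).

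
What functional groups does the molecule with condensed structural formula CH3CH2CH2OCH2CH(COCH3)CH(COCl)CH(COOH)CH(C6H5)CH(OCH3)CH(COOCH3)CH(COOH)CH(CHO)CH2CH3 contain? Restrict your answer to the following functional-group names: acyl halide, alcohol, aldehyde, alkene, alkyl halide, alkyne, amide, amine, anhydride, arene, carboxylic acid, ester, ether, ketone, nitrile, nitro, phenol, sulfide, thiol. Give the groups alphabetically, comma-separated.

acyl halide, aldehyde, arene, carboxylic acid, ester, ether, ketone

Working along the chain:
  CH2OCH2: C–O–C with sp³ carbons on both sides and no adjacent C=O → ether.
  CH(COCH3): pendant –COCH3: carbonyl C bonded to two carbons → ketone.
  CH(COCl): pendant –C(=O)X: carbonyl C bonded to C and halogen → acyl halide.
  CH(COOH): pendant –COOH: carbonyl C bonded to C and –OH → carboxylic acid.
  CH(C6H5): pendant –C6H5: benzene ring → arene.
  CH(OCH3): pendant –OCH3: C–O–C with sp³ C, no adjacent C=O → ether.
  CH(COOCH3): pendant –COOCH3: carbonyl C bonded to C and –OCH3 → ester.
  CH(COOH): pendant –COOH: carbonyl C bonded to C and –OH → carboxylic acid.
  CH(CHO): pendant –CHO: carbonyl C bonded to C and H → aldehyde.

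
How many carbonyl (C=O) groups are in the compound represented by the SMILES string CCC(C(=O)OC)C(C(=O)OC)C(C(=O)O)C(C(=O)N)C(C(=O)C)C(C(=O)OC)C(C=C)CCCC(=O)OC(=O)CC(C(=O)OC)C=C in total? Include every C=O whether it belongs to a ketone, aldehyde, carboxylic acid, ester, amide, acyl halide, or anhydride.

9

CH(COOCH3): ester, 1 C=O (running total 1).
CH(COOCH3): ester, 1 C=O (running total 2).
CH(COOH): carboxylic acid, 1 C=O (running total 3).
CH(CONH2): amide, 1 C=O (running total 4).
CH(COCH3): ketone, 1 C=O (running total 5).
CH(COOCH3): ester, 1 C=O (running total 6).
CH2CO-O-COCH2: anhydride, 2 C=O (running total 8).
CH(COOCH3): ester, 1 C=O (running total 9).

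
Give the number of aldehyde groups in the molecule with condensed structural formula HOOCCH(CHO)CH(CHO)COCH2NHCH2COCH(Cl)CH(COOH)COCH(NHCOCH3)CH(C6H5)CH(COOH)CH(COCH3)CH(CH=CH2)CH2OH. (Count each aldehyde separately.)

Working along the chain:
  HOOC: –COOH: carbonyl C bonded to –OH and C → carboxylic acid (the –OH is not a separate alcohol).
  CH(CHO): pendant –CHO: carbonyl C bonded to C and H → aldehyde.
  CH(CHO): pendant –CHO: carbonyl C bonded to C and H → aldehyde.
  CO: –C(=O)– with carbon on both sides → ketone.
  CH2NHCH2: C–N–C with sp³ carbons and no adjacent C=O → amine (secondary).
  CO: –C(=O)– with carbon on both sides → ketone.
  CH(Cl): halogen on an sp³ carbon → alkyl halide.
  CH(COOH): pendant –COOH: carbonyl C bonded to C and –OH → carboxylic acid.
  CO: –C(=O)– with carbon on both sides → ketone.
  CH(NHCOCH3): pendant –NHC(=O)CH3: N bonded to a carbonyl → amide (not amine).
  CH(C6H5): pendant –C6H5: benzene ring → arene.
  CH(COOH): pendant –COOH: carbonyl C bonded to C and –OH → carboxylic acid.
  CH(COCH3): pendant –COCH3: carbonyl C bonded to two carbons → ketone.
  CH(CH=CH2): pendant –CH=CH2: C=C double bond → alkene.
  CH2OH: –OH on an sp³ carbon → alcohol.
Aldehyde appears at: CH(CHO), CH(CHO) → 2.

2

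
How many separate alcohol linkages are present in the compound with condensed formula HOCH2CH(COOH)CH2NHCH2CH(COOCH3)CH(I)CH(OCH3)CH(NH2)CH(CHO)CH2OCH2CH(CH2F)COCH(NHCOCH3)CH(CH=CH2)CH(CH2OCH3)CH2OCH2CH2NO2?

1

Taking each segment in turn:
  HOCH2: HO– on an sp³ carbon → alcohol.
  CH(COOH): pendant –COOH: carbonyl C bonded to C and –OH → carboxylic acid.
  CH2NHCH2: C–N–C with sp³ carbons and no adjacent C=O → amine (secondary).
  CH(COOCH3): pendant –COOCH3: carbonyl C bonded to C and –OCH3 → ester.
  CH(I): halogen on an sp³ carbon → alkyl halide.
  CH(OCH3): pendant –OCH3: C–O–C with sp³ C, no adjacent C=O → ether.
  CH(NH2): –NH2 on an sp³ carbon with no adjacent C=O → amine.
  CH(CHO): pendant –CHO: carbonyl C bonded to C and H → aldehyde.
  CH2OCH2: C–O–C with sp³ carbons on both sides and no adjacent C=O → ether.
  CH(CH2F): pendant –CH2X: halogen on sp³ carbon → alkyl halide.
  CO: –C(=O)– with carbon on both sides → ketone.
  CH(NHCOCH3): pendant –NHC(=O)CH3: N bonded to a carbonyl → amide (not amine).
  CH(CH=CH2): pendant –CH=CH2: C=C double bond → alkene.
  CH(CH2OCH3): pendant –CH2OCH3: C–O–C linkage → ether.
  CH2OCH2: C–O–C with sp³ carbons on both sides and no adjacent C=O → ether.
  CH2NO2: –NO2 on carbon → nitro group.
Alcohol appears at: HOCH2 → 1.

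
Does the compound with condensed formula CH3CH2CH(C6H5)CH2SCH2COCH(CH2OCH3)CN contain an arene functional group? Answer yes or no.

yes

pendant –C6H5: benzene ring → arene.
C–S–C linkage → sulfide (thioether).
–C(=O)– with carbon on both sides → ketone.
pendant –CH2OCH3: C–O–C linkage → ether.
–C≡N: carbon triple-bonded to nitrogen → nitrile.
The CH(C6H5) segment supplies the arene: pendant –C6H5: benzene ring → arene.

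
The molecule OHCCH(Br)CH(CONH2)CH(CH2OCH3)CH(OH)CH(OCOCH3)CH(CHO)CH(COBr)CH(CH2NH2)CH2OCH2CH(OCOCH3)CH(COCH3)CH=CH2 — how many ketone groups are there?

terminal –CHO: carbonyl C bonded to H and C → aldehyde.
halogen on an sp³ carbon → alkyl halide.
pendant –CONH2: carbonyl C bonded to C and N → amide.
pendant –CH2OCH3: C–O–C linkage → ether.
–OH on an sp³ carbon → alcohol (secondary).
pendant –OC(=O)CH3: an acyloxy group → ester.
pendant –CHO: carbonyl C bonded to C and H → aldehyde.
pendant –C(=O)X: carbonyl C bonded to C and halogen → acyl halide.
pendant –CH2NH2: N on sp³ C, no adjacent C=O → amine.
C–O–C with sp³ carbons on both sides and no adjacent C=O → ether.
pendant –OC(=O)CH3: an acyloxy group → ester.
pendant –COCH3: carbonyl C bonded to two carbons → ketone.
C=C double bond → alkene.
Ketone appears at: CH(COCH3) → 1.

1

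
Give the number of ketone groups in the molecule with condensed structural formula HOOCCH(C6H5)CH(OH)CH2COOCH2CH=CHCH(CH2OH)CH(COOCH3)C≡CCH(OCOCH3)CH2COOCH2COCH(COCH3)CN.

–COOH: carbonyl C bonded to –OH and C → carboxylic acid (the –OH is not a separate alcohol).
pendant –C6H5: benzene ring → arene.
–OH on an sp³ carbon → alcohol (secondary).
–C(=O)–O–C with C on the carbonyl side → ester.
C=C double bond → alkene.
pendant –CH2OH on an sp³ backbone C → alcohol.
pendant –COOCH3: carbonyl C bonded to C and –OCH3 → ester.
C≡C triple bond → alkyne.
pendant –OC(=O)CH3: an acyloxy group → ester.
–C(=O)–O–C with C on the carbonyl side → ester.
–C(=O)– with carbon on both sides → ketone.
pendant –COCH3: carbonyl C bonded to two carbons → ketone.
–C≡N: carbon triple-bonded to nitrogen → nitrile.
Ketone appears at: CO, CH(COCH3) → 2.

2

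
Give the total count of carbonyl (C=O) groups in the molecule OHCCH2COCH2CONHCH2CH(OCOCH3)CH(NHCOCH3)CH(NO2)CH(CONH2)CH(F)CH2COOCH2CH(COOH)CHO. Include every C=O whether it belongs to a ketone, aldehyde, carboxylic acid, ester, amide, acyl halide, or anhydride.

OHC: aldehyde, 1 C=O (running total 1).
CO: ketone, 1 C=O (running total 2).
CH2CONHCH2: amide, 1 C=O (running total 3).
CH(OCOCH3): ester, 1 C=O (running total 4).
CH(NHCOCH3): amide, 1 C=O (running total 5).
CH(CONH2): amide, 1 C=O (running total 6).
CH2COOCH2: ester, 1 C=O (running total 7).
CH(COOH): carboxylic acid, 1 C=O (running total 8).
CHO: aldehyde, 1 C=O (running total 9).

9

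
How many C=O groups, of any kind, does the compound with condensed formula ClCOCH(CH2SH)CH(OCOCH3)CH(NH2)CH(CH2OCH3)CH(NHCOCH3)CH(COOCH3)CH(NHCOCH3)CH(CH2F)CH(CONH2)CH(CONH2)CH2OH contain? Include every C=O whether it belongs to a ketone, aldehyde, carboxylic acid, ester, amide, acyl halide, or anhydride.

7

ClCO: acyl halide, 1 C=O (running total 1).
CH(OCOCH3): ester, 1 C=O (running total 2).
CH(NHCOCH3): amide, 1 C=O (running total 3).
CH(COOCH3): ester, 1 C=O (running total 4).
CH(NHCOCH3): amide, 1 C=O (running total 5).
CH(CONH2): amide, 1 C=O (running total 6).
CH(CONH2): amide, 1 C=O (running total 7).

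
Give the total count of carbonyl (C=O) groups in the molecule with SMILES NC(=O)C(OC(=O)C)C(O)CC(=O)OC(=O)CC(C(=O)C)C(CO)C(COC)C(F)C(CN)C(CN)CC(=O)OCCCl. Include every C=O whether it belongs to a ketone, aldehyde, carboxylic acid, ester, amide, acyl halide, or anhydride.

H2NCO: amide, 1 C=O (running total 1).
CH(OCOCH3): ester, 1 C=O (running total 2).
CH2CO-O-COCH2: anhydride, 2 C=O (running total 4).
CH(COCH3): ketone, 1 C=O (running total 5).
CH2COOCH2: ester, 1 C=O (running total 6).

6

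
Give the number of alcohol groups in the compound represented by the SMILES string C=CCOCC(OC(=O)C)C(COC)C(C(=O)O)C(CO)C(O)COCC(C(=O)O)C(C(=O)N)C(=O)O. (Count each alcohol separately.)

Taking each segment in turn:
  CH2=CH: C=C double bond → alkene.
  CH2OCH2: C–O–C with sp³ carbons on both sides and no adjacent C=O → ether.
  CH(OCOCH3): pendant –OC(=O)CH3: an acyloxy group → ester.
  CH(CH2OCH3): pendant –CH2OCH3: C–O–C linkage → ether.
  CH(COOH): pendant –COOH: carbonyl C bonded to C and –OH → carboxylic acid.
  CH(CH2OH): pendant –CH2OH on an sp³ backbone C → alcohol.
  CH(OH): –OH on an sp³ carbon → alcohol (secondary).
  CH2OCH2: C–O–C with sp³ carbons on both sides and no adjacent C=O → ether.
  CH(COOH): pendant –COOH: carbonyl C bonded to C and –OH → carboxylic acid.
  CH(CONH2): pendant –CONH2: carbonyl C bonded to C and N → amide.
  COOH: –COOH: carbonyl C bonded to –OH and C → carboxylic acid (the –OH is not a separate alcohol).
Alcohol appears at: CH(CH2OH), CH(OH) → 2.

2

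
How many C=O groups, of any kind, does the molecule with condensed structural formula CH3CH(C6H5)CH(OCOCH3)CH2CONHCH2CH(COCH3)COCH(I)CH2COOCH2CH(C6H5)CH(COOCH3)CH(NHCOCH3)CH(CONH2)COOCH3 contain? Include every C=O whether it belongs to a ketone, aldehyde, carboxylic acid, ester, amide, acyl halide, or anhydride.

CH(OCOCH3): ester, 1 C=O (running total 1).
CH2CONHCH2: amide, 1 C=O (running total 2).
CH(COCH3): ketone, 1 C=O (running total 3).
CO: ketone, 1 C=O (running total 4).
CH2COOCH2: ester, 1 C=O (running total 5).
CH(COOCH3): ester, 1 C=O (running total 6).
CH(NHCOCH3): amide, 1 C=O (running total 7).
CH(CONH2): amide, 1 C=O (running total 8).
COOCH3: ester, 1 C=O (running total 9).

9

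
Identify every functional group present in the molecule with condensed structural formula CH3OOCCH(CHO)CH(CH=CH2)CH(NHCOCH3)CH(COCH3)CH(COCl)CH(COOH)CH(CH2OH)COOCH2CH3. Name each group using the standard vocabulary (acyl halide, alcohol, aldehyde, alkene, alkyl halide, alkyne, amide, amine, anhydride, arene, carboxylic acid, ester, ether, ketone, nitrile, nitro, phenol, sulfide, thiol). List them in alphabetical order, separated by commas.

acyl halide, alcohol, aldehyde, alkene, amide, carboxylic acid, ester, ketone

CH3O–C(=O)–: carbonyl C bonded to C and to –OCH3 → ester (not ketone + ether).
pendant –CHO: carbonyl C bonded to C and H → aldehyde.
pendant –CH=CH2: C=C double bond → alkene.
pendant –NHC(=O)CH3: N bonded to a carbonyl → amide (not amine).
pendant –COCH3: carbonyl C bonded to two carbons → ketone.
pendant –C(=O)X: carbonyl C bonded to C and halogen → acyl halide.
pendant –COOH: carbonyl C bonded to C and –OH → carboxylic acid.
pendant –CH2OH on an sp³ backbone C → alcohol.
–C(=O)OCH2CH3: carbonyl C bonded to C and to –OEt → ester.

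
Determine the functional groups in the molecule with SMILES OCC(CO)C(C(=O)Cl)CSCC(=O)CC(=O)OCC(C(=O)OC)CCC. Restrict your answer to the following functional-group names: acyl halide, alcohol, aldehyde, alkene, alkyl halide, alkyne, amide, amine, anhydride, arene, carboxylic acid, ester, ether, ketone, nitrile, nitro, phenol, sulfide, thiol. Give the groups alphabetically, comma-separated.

Reading the structure from left to right:
  HOCH2: HO– on an sp³ carbon → alcohol.
  CH(CH2OH): pendant –CH2OH on an sp³ backbone C → alcohol.
  CH(COCl): pendant –C(=O)X: carbonyl C bonded to C and halogen → acyl halide.
  CH2SCH2: C–S–C linkage → sulfide (thioether).
  CO: –C(=O)– with carbon on both sides → ketone.
  CH2COOCH2: –C(=O)–O–C with C on the carbonyl side → ester.
  CH(COOCH3): pendant –COOCH3: carbonyl C bonded to C and –OCH3 → ester.

acyl halide, alcohol, ester, ketone, sulfide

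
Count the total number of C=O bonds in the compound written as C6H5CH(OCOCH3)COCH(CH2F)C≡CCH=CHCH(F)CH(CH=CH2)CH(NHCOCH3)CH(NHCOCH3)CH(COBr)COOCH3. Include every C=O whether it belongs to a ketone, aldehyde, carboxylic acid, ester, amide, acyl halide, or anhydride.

6

CH(OCOCH3): ester, 1 C=O (running total 1).
CO: ketone, 1 C=O (running total 2).
CH(NHCOCH3): amide, 1 C=O (running total 3).
CH(NHCOCH3): amide, 1 C=O (running total 4).
CH(COBr): acyl halide, 1 C=O (running total 5).
COOCH3: ester, 1 C=O (running total 6).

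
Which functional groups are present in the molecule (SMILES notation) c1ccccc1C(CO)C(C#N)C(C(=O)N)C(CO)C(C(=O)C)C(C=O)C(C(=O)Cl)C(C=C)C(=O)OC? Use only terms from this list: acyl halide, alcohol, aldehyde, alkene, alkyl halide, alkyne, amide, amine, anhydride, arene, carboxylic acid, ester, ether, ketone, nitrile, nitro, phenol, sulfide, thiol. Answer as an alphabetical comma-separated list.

Taking each segment in turn:
  C6H5: C6H5– phenyl ring → arene.
  CH(CH2OH): pendant –CH2OH on an sp³ backbone C → alcohol.
  CH(CN): pendant –C≡N: nitrile.
  CH(CONH2): pendant –CONH2: carbonyl C bonded to C and N → amide.
  CH(CH2OH): pendant –CH2OH on an sp³ backbone C → alcohol.
  CH(COCH3): pendant –COCH3: carbonyl C bonded to two carbons → ketone.
  CH(CHO): pendant –CHO: carbonyl C bonded to C and H → aldehyde.
  CH(COCl): pendant –C(=O)X: carbonyl C bonded to C and halogen → acyl halide.
  CH(CH=CH2): pendant –CH=CH2: C=C double bond → alkene.
  COOCH3: –C(=O)OCH3: carbonyl C bonded to C and to –OCH3 → ester (not ketone + ether).

acyl halide, alcohol, aldehyde, alkene, amide, arene, ester, ketone, nitrile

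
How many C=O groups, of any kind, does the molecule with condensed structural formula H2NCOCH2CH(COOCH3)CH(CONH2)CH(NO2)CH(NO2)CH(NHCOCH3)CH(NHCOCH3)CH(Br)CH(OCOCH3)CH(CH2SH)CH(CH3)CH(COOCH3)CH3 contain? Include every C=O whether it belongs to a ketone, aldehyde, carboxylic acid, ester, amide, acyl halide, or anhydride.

H2NCO: amide, 1 C=O (running total 1).
CH(COOCH3): ester, 1 C=O (running total 2).
CH(CONH2): amide, 1 C=O (running total 3).
CH(NHCOCH3): amide, 1 C=O (running total 4).
CH(NHCOCH3): amide, 1 C=O (running total 5).
CH(OCOCH3): ester, 1 C=O (running total 6).
CH(COOCH3): ester, 1 C=O (running total 7).

7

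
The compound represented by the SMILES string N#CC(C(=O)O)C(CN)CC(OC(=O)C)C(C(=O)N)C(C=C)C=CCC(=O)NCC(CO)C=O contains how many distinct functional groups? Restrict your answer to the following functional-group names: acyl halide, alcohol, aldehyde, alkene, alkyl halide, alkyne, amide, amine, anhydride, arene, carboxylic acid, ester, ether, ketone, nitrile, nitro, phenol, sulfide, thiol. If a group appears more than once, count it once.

Working along the chain:
  N≡C: N≡C–: carbon triple-bonded to nitrogen → nitrile.
  CH(COOH): pendant –COOH: carbonyl C bonded to C and –OH → carboxylic acid.
  CH(CH2NH2): pendant –CH2NH2: N on sp³ C, no adjacent C=O → amine.
  CH(OCOCH3): pendant –OC(=O)CH3: an acyloxy group → ester.
  CH(CONH2): pendant –CONH2: carbonyl C bonded to C and N → amide.
  CH(CH=CH2): pendant –CH=CH2: C=C double bond → alkene.
  CH=CH: C=C double bond → alkene.
  CH2CONHCH2: –C(=O)–N– linkage → amide (the N is not an amine).
  CH(CH2OH): pendant –CH2OH on an sp³ backbone C → alcohol.
  CHO: terminal –CHO: carbonyl C bonded to H and C → aldehyde.
Distinct types present: alcohol, aldehyde, alkene, amide, amine, carboxylic acid, ester, nitrile.

8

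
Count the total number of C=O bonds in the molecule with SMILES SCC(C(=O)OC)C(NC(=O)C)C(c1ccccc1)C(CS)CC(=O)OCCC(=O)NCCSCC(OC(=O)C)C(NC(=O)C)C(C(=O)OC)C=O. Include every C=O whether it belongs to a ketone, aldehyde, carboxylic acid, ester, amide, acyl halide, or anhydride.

8

CH(COOCH3): ester, 1 C=O (running total 1).
CH(NHCOCH3): amide, 1 C=O (running total 2).
CH2COOCH2: ester, 1 C=O (running total 3).
CH2CONHCH2: amide, 1 C=O (running total 4).
CH(OCOCH3): ester, 1 C=O (running total 5).
CH(NHCOCH3): amide, 1 C=O (running total 6).
CH(COOCH3): ester, 1 C=O (running total 7).
CHO: aldehyde, 1 C=O (running total 8).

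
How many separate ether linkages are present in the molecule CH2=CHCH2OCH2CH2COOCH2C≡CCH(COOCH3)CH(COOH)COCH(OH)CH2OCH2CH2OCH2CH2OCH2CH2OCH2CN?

5

Reading the structure from left to right:
  CH2=CH: C=C double bond → alkene.
  CH2OCH2: C–O–C with sp³ carbons on both sides and no adjacent C=O → ether.
  CH2COOCH2: –C(=O)–O–C with C on the carbonyl side → ester.
  C≡C: C≡C triple bond → alkyne.
  CH(COOCH3): pendant –COOCH3: carbonyl C bonded to C and –OCH3 → ester.
  CH(COOH): pendant –COOH: carbonyl C bonded to C and –OH → carboxylic acid.
  CO: –C(=O)– with carbon on both sides → ketone.
  CH(OH): –OH on an sp³ carbon → alcohol (secondary).
  CH2OCH2: C–O–C with sp³ carbons on both sides and no adjacent C=O → ether.
  CH2OCH2: C–O–C with sp³ carbons on both sides and no adjacent C=O → ether.
  CH2OCH2: C–O–C with sp³ carbons on both sides and no adjacent C=O → ether.
  CH2OCH2: C–O–C with sp³ carbons on both sides and no adjacent C=O → ether.
  CN: –C≡N: carbon triple-bonded to nitrogen → nitrile.
Ether appears at: CH2OCH2, CH2OCH2, CH2OCH2, CH2OCH2, CH2OCH2 → 5.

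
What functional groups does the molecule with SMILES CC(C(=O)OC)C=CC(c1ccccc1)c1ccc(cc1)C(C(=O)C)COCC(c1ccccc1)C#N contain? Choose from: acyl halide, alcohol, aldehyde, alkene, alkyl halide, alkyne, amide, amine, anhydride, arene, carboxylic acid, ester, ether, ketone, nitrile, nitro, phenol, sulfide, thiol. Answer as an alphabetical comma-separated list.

alkene, arene, ester, ether, ketone, nitrile

pendant –COOCH3: carbonyl C bonded to C and –OCH3 → ester.
C=C double bond → alkene.
pendant –C6H5: benzene ring → arene.
para-disubstituted benzene ring → arene.
pendant –COCH3: carbonyl C bonded to two carbons → ketone.
C–O–C with sp³ carbons on both sides and no adjacent C=O → ether.
pendant –C6H5: benzene ring → arene.
–C≡N: carbon triple-bonded to nitrogen → nitrile.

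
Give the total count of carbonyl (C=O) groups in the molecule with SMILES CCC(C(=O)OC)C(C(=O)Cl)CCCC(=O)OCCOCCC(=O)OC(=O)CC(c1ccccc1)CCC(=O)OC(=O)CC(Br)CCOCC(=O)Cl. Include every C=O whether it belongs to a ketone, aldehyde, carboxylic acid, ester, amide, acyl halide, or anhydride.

CH(COOCH3): ester, 1 C=O (running total 1).
CH(COCl): acyl halide, 1 C=O (running total 2).
CH2COOCH2: ester, 1 C=O (running total 3).
CH2CO-O-COCH2: anhydride, 2 C=O (running total 5).
CH2CO-O-COCH2: anhydride, 2 C=O (running total 7).
COCl: acyl halide, 1 C=O (running total 8).

8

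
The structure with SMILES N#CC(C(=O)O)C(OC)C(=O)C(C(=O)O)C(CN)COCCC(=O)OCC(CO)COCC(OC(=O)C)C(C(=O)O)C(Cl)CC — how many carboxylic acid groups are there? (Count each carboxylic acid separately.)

3

N≡C–: carbon triple-bonded to nitrogen → nitrile.
pendant –COOH: carbonyl C bonded to C and –OH → carboxylic acid.
pendant –OCH3: C–O–C with sp³ C, no adjacent C=O → ether.
–C(=O)– with carbon on both sides → ketone.
pendant –COOH: carbonyl C bonded to C and –OH → carboxylic acid.
pendant –CH2NH2: N on sp³ C, no adjacent C=O → amine.
C–O–C with sp³ carbons on both sides and no adjacent C=O → ether.
–C(=O)–O–C with C on the carbonyl side → ester.
pendant –CH2OH on an sp³ backbone C → alcohol.
C–O–C with sp³ carbons on both sides and no adjacent C=O → ether.
pendant –OC(=O)CH3: an acyloxy group → ester.
pendant –COOH: carbonyl C bonded to C and –OH → carboxylic acid.
halogen on an sp³ carbon → alkyl halide.
Carboxylic acid appears at: CH(COOH), CH(COOH), CH(COOH) → 3.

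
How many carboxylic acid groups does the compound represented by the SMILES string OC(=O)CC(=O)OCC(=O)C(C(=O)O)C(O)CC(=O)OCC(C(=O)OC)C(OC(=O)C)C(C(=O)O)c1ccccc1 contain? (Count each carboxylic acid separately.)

–COOH: carbonyl C bonded to –OH and C → carboxylic acid (the –OH is not a separate alcohol).
–C(=O)–O–C with C on the carbonyl side → ester.
–C(=O)– with carbon on both sides → ketone.
pendant –COOH: carbonyl C bonded to C and –OH → carboxylic acid.
–OH on an sp³ carbon → alcohol (secondary).
–C(=O)–O–C with C on the carbonyl side → ester.
pendant –COOCH3: carbonyl C bonded to C and –OCH3 → ester.
pendant –OC(=O)CH3: an acyloxy group → ester.
pendant –COOH: carbonyl C bonded to C and –OH → carboxylic acid.
–C6H5 phenyl ring → arene.
Carboxylic acid appears at: HOOC, CH(COOH), CH(COOH) → 3.

3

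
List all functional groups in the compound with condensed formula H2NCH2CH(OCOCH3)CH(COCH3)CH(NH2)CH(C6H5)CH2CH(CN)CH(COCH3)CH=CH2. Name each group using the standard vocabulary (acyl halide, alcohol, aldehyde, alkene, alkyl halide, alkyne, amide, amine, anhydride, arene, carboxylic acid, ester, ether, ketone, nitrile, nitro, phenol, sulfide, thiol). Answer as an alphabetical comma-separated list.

alkene, amine, arene, ester, ketone, nitrile

Working along the chain:
  H2NCH2: –NH2 on an sp³ carbon with no adjacent C=O → amine.
  CH(OCOCH3): pendant –OC(=O)CH3: an acyloxy group → ester.
  CH(COCH3): pendant –COCH3: carbonyl C bonded to two carbons → ketone.
  CH(NH2): –NH2 on an sp³ carbon with no adjacent C=O → amine.
  CH(C6H5): pendant –C6H5: benzene ring → arene.
  CH(CN): pendant –C≡N: nitrile.
  CH(COCH3): pendant –COCH3: carbonyl C bonded to two carbons → ketone.
  CH=CH2: C=C double bond → alkene.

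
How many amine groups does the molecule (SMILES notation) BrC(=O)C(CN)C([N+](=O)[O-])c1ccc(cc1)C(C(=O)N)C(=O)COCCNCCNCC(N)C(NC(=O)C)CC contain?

Working along the chain:
  BrCO: –C(=O)Br: carbonyl C bonded to C and to a halogen → acyl halide (not alkyl halide).
  CH(CH2NH2): pendant –CH2NH2: N on sp³ C, no adjacent C=O → amine.
  CH(NO2): –NO2 on an sp³ carbon → nitro (the N=O is not a carbonyl).
  C6H4: para-disubstituted benzene ring → arene.
  CH(CONH2): pendant –CONH2: carbonyl C bonded to C and N → amide.
  CO: –C(=O)– with carbon on both sides → ketone.
  CH2OCH2: C–O–C with sp³ carbons on both sides and no adjacent C=O → ether.
  CH2NHCH2: C–N–C with sp³ carbons and no adjacent C=O → amine (secondary).
  CH2NHCH2: C–N–C with sp³ carbons and no adjacent C=O → amine (secondary).
  CH(NH2): –NH2 on an sp³ carbon with no adjacent C=O → amine.
  CH(NHCOCH3): pendant –NHC(=O)CH3: N bonded to a carbonyl → amide (not amine).
Amine appears at: CH(CH2NH2), CH2NHCH2, CH2NHCH2, CH(NH2) → 4.

4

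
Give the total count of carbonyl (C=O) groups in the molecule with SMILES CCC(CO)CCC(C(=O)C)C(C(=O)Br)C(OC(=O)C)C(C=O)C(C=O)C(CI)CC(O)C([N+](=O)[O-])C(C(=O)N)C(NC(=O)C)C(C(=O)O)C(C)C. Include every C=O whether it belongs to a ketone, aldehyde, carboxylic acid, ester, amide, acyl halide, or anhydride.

8

CH(COCH3): ketone, 1 C=O (running total 1).
CH(COBr): acyl halide, 1 C=O (running total 2).
CH(OCOCH3): ester, 1 C=O (running total 3).
CH(CHO): aldehyde, 1 C=O (running total 4).
CH(CHO): aldehyde, 1 C=O (running total 5).
CH(CONH2): amide, 1 C=O (running total 6).
CH(NHCOCH3): amide, 1 C=O (running total 7).
CH(COOH): carboxylic acid, 1 C=O (running total 8).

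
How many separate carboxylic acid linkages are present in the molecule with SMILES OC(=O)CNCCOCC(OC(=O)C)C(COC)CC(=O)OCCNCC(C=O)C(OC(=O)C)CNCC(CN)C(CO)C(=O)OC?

Taking each segment in turn:
  HOOC: –COOH: carbonyl C bonded to –OH and C → carboxylic acid (the –OH is not a separate alcohol).
  CH2NHCH2: C–N–C with sp³ carbons and no adjacent C=O → amine (secondary).
  CH2OCH2: C–O–C with sp³ carbons on both sides and no adjacent C=O → ether.
  CH(OCOCH3): pendant –OC(=O)CH3: an acyloxy group → ester.
  CH(CH2OCH3): pendant –CH2OCH3: C–O–C linkage → ether.
  CH2COOCH2: –C(=O)–O–C with C on the carbonyl side → ester.
  CH2NHCH2: C–N–C with sp³ carbons and no adjacent C=O → amine (secondary).
  CH(CHO): pendant –CHO: carbonyl C bonded to C and H → aldehyde.
  CH(OCOCH3): pendant –OC(=O)CH3: an acyloxy group → ester.
  CH2NHCH2: C–N–C with sp³ carbons and no adjacent C=O → amine (secondary).
  CH(CH2NH2): pendant –CH2NH2: N on sp³ C, no adjacent C=O → amine.
  CH(CH2OH): pendant –CH2OH on an sp³ backbone C → alcohol.
  COOCH3: –C(=O)OCH3: carbonyl C bonded to C and to –OCH3 → ester (not ketone + ether).
Carboxylic acid appears at: HOOC → 1.

1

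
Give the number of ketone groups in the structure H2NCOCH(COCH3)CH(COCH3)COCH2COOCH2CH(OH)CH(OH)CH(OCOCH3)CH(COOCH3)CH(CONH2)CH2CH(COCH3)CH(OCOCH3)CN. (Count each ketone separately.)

Reading the structure from left to right:
  H2NCO: –C(=O)NH2: carbonyl C bonded to C and to N → amide (the N is not a separate amine).
  CH(COCH3): pendant –COCH3: carbonyl C bonded to two carbons → ketone.
  CH(COCH3): pendant –COCH3: carbonyl C bonded to two carbons → ketone.
  CO: –C(=O)– with carbon on both sides → ketone.
  CH2COOCH2: –C(=O)–O–C with C on the carbonyl side → ester.
  CH(OH): –OH on an sp³ carbon → alcohol (secondary).
  CH(OH): –OH on an sp³ carbon → alcohol (secondary).
  CH(OCOCH3): pendant –OC(=O)CH3: an acyloxy group → ester.
  CH(COOCH3): pendant –COOCH3: carbonyl C bonded to C and –OCH3 → ester.
  CH(CONH2): pendant –CONH2: carbonyl C bonded to C and N → amide.
  CH(COCH3): pendant –COCH3: carbonyl C bonded to two carbons → ketone.
  CH(OCOCH3): pendant –OC(=O)CH3: an acyloxy group → ester.
  CN: –C≡N: carbon triple-bonded to nitrogen → nitrile.
Ketone appears at: CH(COCH3), CH(COCH3), CO, CH(COCH3) → 4.

4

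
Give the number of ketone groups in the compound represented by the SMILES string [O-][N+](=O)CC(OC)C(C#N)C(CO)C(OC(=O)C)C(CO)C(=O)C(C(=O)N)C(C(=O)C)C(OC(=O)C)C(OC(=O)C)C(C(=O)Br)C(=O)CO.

–NO2 on carbon → nitro group.
pendant –OCH3: C–O–C with sp³ C, no adjacent C=O → ether.
pendant –C≡N: nitrile.
pendant –CH2OH on an sp³ backbone C → alcohol.
pendant –OC(=O)CH3: an acyloxy group → ester.
pendant –CH2OH on an sp³ backbone C → alcohol.
–C(=O)– with carbon on both sides → ketone.
pendant –CONH2: carbonyl C bonded to C and N → amide.
pendant –COCH3: carbonyl C bonded to two carbons → ketone.
pendant –OC(=O)CH3: an acyloxy group → ester.
pendant –OC(=O)CH3: an acyloxy group → ester.
pendant –C(=O)X: carbonyl C bonded to C and halogen → acyl halide.
–C(=O)– with carbon on both sides → ketone.
–OH on an sp³ carbon → alcohol.
Ketone appears at: CO, CH(COCH3), CO → 3.

3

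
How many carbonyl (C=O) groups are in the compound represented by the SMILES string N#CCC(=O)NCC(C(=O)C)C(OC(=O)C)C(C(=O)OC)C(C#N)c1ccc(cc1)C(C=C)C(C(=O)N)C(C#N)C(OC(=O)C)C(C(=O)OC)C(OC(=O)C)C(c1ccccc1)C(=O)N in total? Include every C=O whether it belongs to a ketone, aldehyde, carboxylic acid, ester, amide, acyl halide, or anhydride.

CH2CONHCH2: amide, 1 C=O (running total 1).
CH(COCH3): ketone, 1 C=O (running total 2).
CH(OCOCH3): ester, 1 C=O (running total 3).
CH(COOCH3): ester, 1 C=O (running total 4).
CH(CONH2): amide, 1 C=O (running total 5).
CH(OCOCH3): ester, 1 C=O (running total 6).
CH(COOCH3): ester, 1 C=O (running total 7).
CH(OCOCH3): ester, 1 C=O (running total 8).
CONH2: amide, 1 C=O (running total 9).

9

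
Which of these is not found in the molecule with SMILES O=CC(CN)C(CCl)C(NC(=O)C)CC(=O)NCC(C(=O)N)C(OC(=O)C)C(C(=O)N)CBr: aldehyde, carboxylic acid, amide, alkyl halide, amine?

amine: present (CH(CH2NH2) — pendant –CH2NH2: N on sp³ C, no adjacent C=O → amine).
amide: present (CH(NHCOCH3) — pendant –NHC(=O)CH3: N bonded to a carbonyl → amide (not amine)).
alkyl halide: present (CH(CH2Cl) — pendant –CH2X: halogen on sp³ carbon → alkyl halide).
aldehyde: present (OHC — terminal –CHO: carbonyl C bonded to H and C → aldehyde).
carboxylic acid: absent. In CH(OCOCH3), the acyl oxygen is bonded to carbon (–O–C), not to H, so this is an ester. In each of CH(NHCOCH3), CH2CONHCH2 and CH(CONH2), the carbonyl is bonded to nitrogen, not to –OH; that is an amide.

carboxylic acid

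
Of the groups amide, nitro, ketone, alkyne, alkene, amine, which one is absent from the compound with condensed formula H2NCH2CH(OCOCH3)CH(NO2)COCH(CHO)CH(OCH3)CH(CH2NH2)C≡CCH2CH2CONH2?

nitro: present (CH(NO2) — –NO2 on an sp³ carbon → nitro (the N=O is not a carbonyl)).
amine: present (H2NCH2 — –NH2 on an sp³ carbon with no adjacent C=O → amine).
alkyne: present (C≡C — C≡C triple bond → alkyne).
ketone: present (CO — –C(=O)– with carbon on both sides → ketone).
amide: present (CONH2 — –C(=O)NH2: carbonyl C bonded to C and to N → amide (the N is not a separate amine)).
alkene: no segment matches this pattern.

alkene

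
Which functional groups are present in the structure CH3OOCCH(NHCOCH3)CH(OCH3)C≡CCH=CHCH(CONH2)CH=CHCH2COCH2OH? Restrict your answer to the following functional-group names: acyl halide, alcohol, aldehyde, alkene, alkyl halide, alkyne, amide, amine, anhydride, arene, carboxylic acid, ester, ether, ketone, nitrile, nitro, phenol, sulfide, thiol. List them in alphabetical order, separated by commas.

alcohol, alkene, alkyne, amide, ester, ether, ketone

Taking each segment in turn:
  CH3OOC: CH3O–C(=O)–: carbonyl C bonded to C and to –OCH3 → ester (not ketone + ether).
  CH(NHCOCH3): pendant –NHC(=O)CH3: N bonded to a carbonyl → amide (not amine).
  CH(OCH3): pendant –OCH3: C–O–C with sp³ C, no adjacent C=O → ether.
  C≡C: C≡C triple bond → alkyne.
  CH=CH: C=C double bond → alkene.
  CH(CONH2): pendant –CONH2: carbonyl C bonded to C and N → amide.
  CH=CH: C=C double bond → alkene.
  CO: –C(=O)– with carbon on both sides → ketone.
  CH2OH: –OH on an sp³ carbon → alcohol.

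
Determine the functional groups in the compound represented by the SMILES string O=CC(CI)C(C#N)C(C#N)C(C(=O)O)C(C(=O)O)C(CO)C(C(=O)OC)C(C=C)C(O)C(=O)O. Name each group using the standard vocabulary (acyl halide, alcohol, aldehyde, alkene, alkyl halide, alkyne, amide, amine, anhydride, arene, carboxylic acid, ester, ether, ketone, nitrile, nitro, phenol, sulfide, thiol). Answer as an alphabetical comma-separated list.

Taking each segment in turn:
  OHC: terminal –CHO: carbonyl C bonded to H and C → aldehyde.
  CH(CH2I): pendant –CH2X: halogen on sp³ carbon → alkyl halide.
  CH(CN): pendant –C≡N: nitrile.
  CH(CN): pendant –C≡N: nitrile.
  CH(COOH): pendant –COOH: carbonyl C bonded to C and –OH → carboxylic acid.
  CH(COOH): pendant –COOH: carbonyl C bonded to C and –OH → carboxylic acid.
  CH(CH2OH): pendant –CH2OH on an sp³ backbone C → alcohol.
  CH(COOCH3): pendant –COOCH3: carbonyl C bonded to C and –OCH3 → ester.
  CH(CH=CH2): pendant –CH=CH2: C=C double bond → alkene.
  CH(OH): –OH on an sp³ carbon → alcohol (secondary).
  COOH: –COOH: carbonyl C bonded to –OH and C → carboxylic acid (the –OH is not a separate alcohol).

alcohol, aldehyde, alkene, alkyl halide, carboxylic acid, ester, nitrile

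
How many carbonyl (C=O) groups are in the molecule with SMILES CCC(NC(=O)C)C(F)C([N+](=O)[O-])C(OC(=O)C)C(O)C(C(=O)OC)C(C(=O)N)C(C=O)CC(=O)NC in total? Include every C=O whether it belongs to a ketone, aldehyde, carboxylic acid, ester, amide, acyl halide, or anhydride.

CH(NHCOCH3): amide, 1 C=O (running total 1).
CH(OCOCH3): ester, 1 C=O (running total 2).
CH(COOCH3): ester, 1 C=O (running total 3).
CH(CONH2): amide, 1 C=O (running total 4).
CH(CHO): aldehyde, 1 C=O (running total 5).
CONHCH3: amide, 1 C=O (running total 6).

6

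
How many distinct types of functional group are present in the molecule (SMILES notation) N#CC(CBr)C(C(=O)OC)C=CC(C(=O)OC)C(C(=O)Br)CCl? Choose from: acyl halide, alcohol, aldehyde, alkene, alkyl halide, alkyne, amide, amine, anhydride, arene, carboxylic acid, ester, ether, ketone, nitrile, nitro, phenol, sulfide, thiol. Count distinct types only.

5

Taking each segment in turn:
  N≡C: N≡C–: carbon triple-bonded to nitrogen → nitrile.
  CH(CH2Br): pendant –CH2X: halogen on sp³ carbon → alkyl halide.
  CH(COOCH3): pendant –COOCH3: carbonyl C bonded to C and –OCH3 → ester.
  CH=CH: C=C double bond → alkene.
  CH(COOCH3): pendant –COOCH3: carbonyl C bonded to C and –OCH3 → ester.
  CH(COBr): pendant –C(=O)X: carbonyl C bonded to C and halogen → acyl halide.
  CH2Cl: halogen on an sp³ carbon → alkyl halide.
Distinct types present: acyl halide, alkene, alkyl halide, ester, nitrile.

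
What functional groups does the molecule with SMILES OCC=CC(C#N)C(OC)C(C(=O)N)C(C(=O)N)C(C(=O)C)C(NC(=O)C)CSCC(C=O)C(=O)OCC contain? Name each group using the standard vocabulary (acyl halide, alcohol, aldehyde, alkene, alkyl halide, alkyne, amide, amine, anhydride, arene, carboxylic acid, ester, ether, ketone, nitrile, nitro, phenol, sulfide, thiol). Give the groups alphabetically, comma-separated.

HO– on an sp³ carbon → alcohol.
C=C double bond → alkene.
pendant –C≡N: nitrile.
pendant –OCH3: C–O–C with sp³ C, no adjacent C=O → ether.
pendant –CONH2: carbonyl C bonded to C and N → amide.
pendant –CONH2: carbonyl C bonded to C and N → amide.
pendant –COCH3: carbonyl C bonded to two carbons → ketone.
pendant –NHC(=O)CH3: N bonded to a carbonyl → amide (not amine).
C–S–C linkage → sulfide (thioether).
pendant –CHO: carbonyl C bonded to C and H → aldehyde.
–C(=O)OCH2CH3: carbonyl C bonded to C and to –OEt → ester.

alcohol, aldehyde, alkene, amide, ester, ether, ketone, nitrile, sulfide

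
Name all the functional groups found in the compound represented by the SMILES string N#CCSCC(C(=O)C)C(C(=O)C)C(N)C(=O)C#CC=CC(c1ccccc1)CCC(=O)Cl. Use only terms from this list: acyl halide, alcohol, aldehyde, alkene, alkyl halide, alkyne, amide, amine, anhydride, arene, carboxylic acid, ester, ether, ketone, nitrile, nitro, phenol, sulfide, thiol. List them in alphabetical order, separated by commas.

Reading the structure from left to right:
  N≡C: N≡C–: carbon triple-bonded to nitrogen → nitrile.
  CH2SCH2: C–S–C linkage → sulfide (thioether).
  CH(COCH3): pendant –COCH3: carbonyl C bonded to two carbons → ketone.
  CH(COCH3): pendant –COCH3: carbonyl C bonded to two carbons → ketone.
  CH(NH2): –NH2 on an sp³ carbon with no adjacent C=O → amine.
  CO: –C(=O)– with carbon on both sides → ketone.
  C≡C: C≡C triple bond → alkyne.
  CH=CH: C=C double bond → alkene.
  CH(C6H5): pendant –C6H5: benzene ring → arene.
  COCl: –C(=O)Cl: carbonyl C bonded to C and to a halogen → acyl halide (not alkyl halide).

acyl halide, alkene, alkyne, amine, arene, ketone, nitrile, sulfide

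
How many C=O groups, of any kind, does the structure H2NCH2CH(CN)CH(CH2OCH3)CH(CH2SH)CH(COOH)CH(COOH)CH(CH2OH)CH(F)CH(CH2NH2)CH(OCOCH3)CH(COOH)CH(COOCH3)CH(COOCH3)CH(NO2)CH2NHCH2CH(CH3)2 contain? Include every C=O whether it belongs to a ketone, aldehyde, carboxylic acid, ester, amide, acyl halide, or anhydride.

CH(COOH): carboxylic acid, 1 C=O (running total 1).
CH(COOH): carboxylic acid, 1 C=O (running total 2).
CH(OCOCH3): ester, 1 C=O (running total 3).
CH(COOH): carboxylic acid, 1 C=O (running total 4).
CH(COOCH3): ester, 1 C=O (running total 5).
CH(COOCH3): ester, 1 C=O (running total 6).

6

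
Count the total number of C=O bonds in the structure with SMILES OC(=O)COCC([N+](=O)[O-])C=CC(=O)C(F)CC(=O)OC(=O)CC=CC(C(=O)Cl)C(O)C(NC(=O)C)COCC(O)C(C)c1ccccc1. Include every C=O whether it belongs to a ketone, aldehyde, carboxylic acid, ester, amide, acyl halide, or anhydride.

6

HOOC: carboxylic acid, 1 C=O (running total 1).
CO: ketone, 1 C=O (running total 2).
CH2CO-O-COCH2: anhydride, 2 C=O (running total 4).
CH(COCl): acyl halide, 1 C=O (running total 5).
CH(NHCOCH3): amide, 1 C=O (running total 6).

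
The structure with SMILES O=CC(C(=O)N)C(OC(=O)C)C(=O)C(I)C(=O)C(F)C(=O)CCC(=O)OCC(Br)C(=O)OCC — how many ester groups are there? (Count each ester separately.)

3

Reading the structure from left to right:
  OHC: terminal –CHO: carbonyl C bonded to H and C → aldehyde.
  CH(CONH2): pendant –CONH2: carbonyl C bonded to C and N → amide.
  CH(OCOCH3): pendant –OC(=O)CH3: an acyloxy group → ester.
  CO: –C(=O)– with carbon on both sides → ketone.
  CH(I): halogen on an sp³ carbon → alkyl halide.
  CO: –C(=O)– with carbon on both sides → ketone.
  CH(F): halogen on an sp³ carbon → alkyl halide.
  CO: –C(=O)– with carbon on both sides → ketone.
  CH2COOCH2: –C(=O)–O–C with C on the carbonyl side → ester.
  CH(Br): halogen on an sp³ carbon → alkyl halide.
  COOCH2CH3: –C(=O)OCH2CH3: carbonyl C bonded to C and to –OEt → ester.
Ester appears at: CH(OCOCH3), CH2COOCH2, COOCH2CH3 → 3.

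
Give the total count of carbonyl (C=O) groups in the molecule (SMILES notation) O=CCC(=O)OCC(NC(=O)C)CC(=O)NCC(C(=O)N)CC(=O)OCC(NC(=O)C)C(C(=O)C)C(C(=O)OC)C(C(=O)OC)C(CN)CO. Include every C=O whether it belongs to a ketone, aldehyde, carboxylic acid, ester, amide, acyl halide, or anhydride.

10

OHC: aldehyde, 1 C=O (running total 1).
CH2COOCH2: ester, 1 C=O (running total 2).
CH(NHCOCH3): amide, 1 C=O (running total 3).
CH2CONHCH2: amide, 1 C=O (running total 4).
CH(CONH2): amide, 1 C=O (running total 5).
CH2COOCH2: ester, 1 C=O (running total 6).
CH(NHCOCH3): amide, 1 C=O (running total 7).
CH(COCH3): ketone, 1 C=O (running total 8).
CH(COOCH3): ester, 1 C=O (running total 9).
CH(COOCH3): ester, 1 C=O (running total 10).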